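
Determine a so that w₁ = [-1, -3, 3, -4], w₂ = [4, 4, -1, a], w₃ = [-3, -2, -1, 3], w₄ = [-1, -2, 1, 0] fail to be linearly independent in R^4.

a = 1/4

The vectors are dependent exactly when the determinant of the matrix with rows w₁, w₂, w₃, w₄ vanishes.
The determinant works out to 4*a - 1.
This vanishes exactly when a = 1/4.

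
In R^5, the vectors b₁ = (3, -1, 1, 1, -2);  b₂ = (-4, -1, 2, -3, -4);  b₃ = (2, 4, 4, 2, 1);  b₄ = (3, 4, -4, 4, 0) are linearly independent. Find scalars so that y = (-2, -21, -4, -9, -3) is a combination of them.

Set up the augmented matrix [b₁ | b₂ | b₃ | b₄ | y] and row-reduce.
Row-reducing the augmented matrix gives the unique coefficients (c₁, …, c₄) = (2, -1, -3, -2).

y = 2b₁ - b₂ - 3b₃ - 2b₄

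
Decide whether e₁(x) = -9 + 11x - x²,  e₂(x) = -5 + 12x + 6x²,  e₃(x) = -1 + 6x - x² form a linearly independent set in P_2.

Take coordinates with respect to the standard basis {1, x, x²}.
Row-reduce the matrix whose columns are e₁, e₂, e₃.
The reduction yields 3 nonzero rows, so the rank is 3.
Since rank = 3 (the number of vectors), the set is linearly independent.

linearly independent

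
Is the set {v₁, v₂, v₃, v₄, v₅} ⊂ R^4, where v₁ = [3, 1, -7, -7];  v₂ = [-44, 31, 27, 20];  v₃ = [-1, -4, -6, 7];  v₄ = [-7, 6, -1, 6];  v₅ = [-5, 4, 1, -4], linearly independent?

There are 5 vectors in a 4-dimensional space, so they cannot be linearly independent.

linearly dependent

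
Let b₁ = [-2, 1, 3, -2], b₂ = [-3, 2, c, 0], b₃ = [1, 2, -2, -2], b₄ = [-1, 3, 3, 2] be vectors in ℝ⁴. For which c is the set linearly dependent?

c = 28/5

The vectors are dependent exactly when the determinant of the matrix with rows b₁, b₂, b₃, b₄ vanishes.
The determinant works out to 30*c - 168.
Setting this to zero gives c = 28/5.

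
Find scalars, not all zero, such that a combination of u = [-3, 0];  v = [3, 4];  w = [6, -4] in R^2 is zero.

Row-reduce the matrix with u, v, w as columns; the null space gives the coefficients.
A generator of the null space is (3, 1, 1).

3u + v + w = 0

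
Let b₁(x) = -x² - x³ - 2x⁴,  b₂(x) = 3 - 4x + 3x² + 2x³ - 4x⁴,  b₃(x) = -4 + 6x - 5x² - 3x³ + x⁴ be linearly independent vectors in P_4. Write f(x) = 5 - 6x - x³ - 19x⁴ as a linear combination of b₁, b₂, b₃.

f = 4b₁ + 3b₂ + b₃

Identify each element with its coordinate vector in ℝ⁵ via {1, x, …, x⁴}.
Since b₁, b₂, b₃ are independent, the coefficients expressing f are uniquely determined by a linear system.
Back-substitution yields (α₁, α₂, α₃) = (4, 3, 1).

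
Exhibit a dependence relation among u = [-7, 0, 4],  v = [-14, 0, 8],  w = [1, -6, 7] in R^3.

Solve the homogeneous system with u, v, w as columns by row-reducing the coefficient matrix.
One solution (up to scaling) is (2, -1, 0).

2u - v = 0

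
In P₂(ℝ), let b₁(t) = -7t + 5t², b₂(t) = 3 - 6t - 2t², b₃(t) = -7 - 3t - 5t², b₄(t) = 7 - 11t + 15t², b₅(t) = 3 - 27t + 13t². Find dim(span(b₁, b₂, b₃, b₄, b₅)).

dim = 3

Use coordinates relative to {1, t, t²}.
Form the matrix with b₁, b₂, b₃, b₄, b₅ as columns and reduce.
Reduction leaves 3 leading entries, giving rank 3.
(With 5 elements in a 3-dimensional space the rank is at most 3.)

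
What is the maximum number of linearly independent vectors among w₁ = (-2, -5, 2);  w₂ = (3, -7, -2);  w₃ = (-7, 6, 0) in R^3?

Apply Gaussian elimination to the matrix whose rows are w₁, w₂, w₃.
Reduction leaves 3 leading entries, giving rank 3.

3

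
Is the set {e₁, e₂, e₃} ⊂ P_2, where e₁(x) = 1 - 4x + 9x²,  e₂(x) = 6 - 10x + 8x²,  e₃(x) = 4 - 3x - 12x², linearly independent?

linearly independent

Write each element as a coordinate vector in ℝ³ using {1, x, x²}.
Form the 3×3 matrix with these as columns; its determinant is -74.
A nonzero determinant means the columns are linearly independent.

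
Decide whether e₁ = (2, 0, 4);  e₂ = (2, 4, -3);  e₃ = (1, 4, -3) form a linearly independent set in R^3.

The matrix [e₁|e₂|e₃] has determinant 16.
A nonzero determinant means the columns are linearly independent.

linearly independent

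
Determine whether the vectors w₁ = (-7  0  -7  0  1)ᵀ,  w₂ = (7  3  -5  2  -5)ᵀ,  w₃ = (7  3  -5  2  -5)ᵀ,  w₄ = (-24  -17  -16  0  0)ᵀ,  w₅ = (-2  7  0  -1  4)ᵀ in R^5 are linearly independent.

Row-reduce the matrix whose columns are w₁, w₂, w₃, w₄, w₅.
The reduction yields 3 nonzero rows, so the rank is 3.
Since rank 3 < 5, the set is linearly dependent.

linearly dependent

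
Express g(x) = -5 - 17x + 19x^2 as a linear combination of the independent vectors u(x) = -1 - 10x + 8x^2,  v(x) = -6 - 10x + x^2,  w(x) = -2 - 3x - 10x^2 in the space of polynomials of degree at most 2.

Take coordinate vectors relative to {1, x, x^2}.
Since u, v, w are independent, the coefficients expressing g are uniquely determined by a linear system.
Back-substitution yields (c₁, c₂, c₃) = (1, 1, -1).

g = u + v - w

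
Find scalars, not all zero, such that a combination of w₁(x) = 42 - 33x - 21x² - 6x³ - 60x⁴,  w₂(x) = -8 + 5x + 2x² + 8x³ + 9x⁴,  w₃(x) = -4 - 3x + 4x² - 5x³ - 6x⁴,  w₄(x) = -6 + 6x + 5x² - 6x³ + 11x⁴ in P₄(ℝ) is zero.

w₁ + 3w₂ + 3w₄ = 0

Pass to coordinate vectors relative to the basis {1, x, …, x⁴}.
Set up α₁w₁ + … + α₄w₄ = 0 and solve the homogeneous system.
The free variable yields coefficients (1, 3, 0, 3) (any nonzero multiple also works).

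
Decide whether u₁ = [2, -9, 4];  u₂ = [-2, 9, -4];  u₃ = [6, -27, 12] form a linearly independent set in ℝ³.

The matrix [u₁|u₂|u₃] has determinant 0.
A zero determinant means the columns are linearly dependent.
Indeed u₁ + u₂ = 0.

linearly dependent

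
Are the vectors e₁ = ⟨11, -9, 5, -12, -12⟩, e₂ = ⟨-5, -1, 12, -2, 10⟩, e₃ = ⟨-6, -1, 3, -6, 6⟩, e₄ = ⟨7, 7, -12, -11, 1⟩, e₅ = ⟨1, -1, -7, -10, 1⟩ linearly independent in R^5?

Row-reduce the matrix whose columns are e₁, e₂, e₃, e₄, e₅.
The reduction yields 5 nonzero rows, so the rank is 5.
Since rank = 5 (the number of vectors), the set is linearly independent.

linearly independent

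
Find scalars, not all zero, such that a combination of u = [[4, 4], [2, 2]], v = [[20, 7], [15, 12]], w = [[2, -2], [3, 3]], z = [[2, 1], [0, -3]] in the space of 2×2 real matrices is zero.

3u - v + 3w + z = 0

Pass to coordinate vectors relative to the basis {E₁₁, E₁₂, E₂₁, E₂₂}.
Set up α₁u + … + α₄z = 0 and solve the homogeneous system.
The free variable yields coefficients (3, -1, 3, 1) (any nonzero multiple also works).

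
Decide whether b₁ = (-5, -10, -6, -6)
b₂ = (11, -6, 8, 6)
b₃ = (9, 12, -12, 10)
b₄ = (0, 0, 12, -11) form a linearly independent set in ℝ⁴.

linearly independent

Form the 4×4 matrix with these as columns; its determinant is 32148.
A nonzero determinant means the columns are linearly independent.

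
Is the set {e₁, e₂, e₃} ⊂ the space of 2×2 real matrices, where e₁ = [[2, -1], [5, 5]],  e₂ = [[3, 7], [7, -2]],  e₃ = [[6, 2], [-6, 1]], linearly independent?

Write each element as a coordinate vector in ℝ⁴ using {E₁₁, E₁₂, E₂₁, E₂₂}.
Row-reduce the matrix whose columns are e₁, e₂, e₃.
The reduction yields 3 nonzero rows, so the rank is 3.
Since rank = 3 (the number of vectors), the set is linearly independent.

linearly independent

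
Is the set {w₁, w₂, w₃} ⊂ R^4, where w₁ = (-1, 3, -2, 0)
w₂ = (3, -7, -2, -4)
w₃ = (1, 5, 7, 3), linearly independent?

Row-reduce the matrix whose columns are w₁, w₂, w₃.
The reduction yields 3 nonzero rows, so the rank is 3.
Since rank = 3 (the number of vectors), the set is linearly independent.

linearly independent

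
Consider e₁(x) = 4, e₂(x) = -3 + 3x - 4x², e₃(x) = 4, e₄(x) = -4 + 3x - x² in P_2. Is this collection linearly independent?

Take coordinates with respect to the standard basis {1, x, x²}.
There are 4 vectors in a 3-dimensional space, so they cannot be linearly independent.

linearly dependent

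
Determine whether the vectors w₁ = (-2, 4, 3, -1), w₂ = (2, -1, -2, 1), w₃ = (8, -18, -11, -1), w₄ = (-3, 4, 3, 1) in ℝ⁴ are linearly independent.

Place the vectors as rows of a 4×4 matrix and reduce to echelon form.
The reduction yields 3 nonzero rows, so the rank is 3.
Since rank 3 < 4, the set is linearly dependent.
Indeed 3w₁ + 2w₂ + w₃ + 2w₄ = 0.

linearly dependent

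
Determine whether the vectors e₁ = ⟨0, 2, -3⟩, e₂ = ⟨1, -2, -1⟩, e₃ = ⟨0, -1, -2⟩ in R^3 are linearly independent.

The matrix [e₁|e₂|e₃] has determinant 7.
A nonzero determinant means the columns are linearly independent.

linearly independent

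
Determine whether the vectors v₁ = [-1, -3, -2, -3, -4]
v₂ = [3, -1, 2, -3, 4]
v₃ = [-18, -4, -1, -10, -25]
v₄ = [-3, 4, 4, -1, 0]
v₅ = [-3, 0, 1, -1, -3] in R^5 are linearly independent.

linearly dependent

Row-reduce the matrix whose columns are v₁, v₂, v₃, v₄, v₅.
The reduction yields 4 nonzero rows, so the rank is 4.
Since rank 4 < 5, the set is linearly dependent.
Indeed 3v₁ - v₂ - v₃ + v₄ + 3v₅ = 0.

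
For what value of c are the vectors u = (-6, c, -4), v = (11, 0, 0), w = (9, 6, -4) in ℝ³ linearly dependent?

Place the vectors as rows of a 3×3 matrix; dependence ⇔ determinant zero.
Cofactor expansion gives det = 44*c - 264.
Setting this to zero gives c = 6.

c = 6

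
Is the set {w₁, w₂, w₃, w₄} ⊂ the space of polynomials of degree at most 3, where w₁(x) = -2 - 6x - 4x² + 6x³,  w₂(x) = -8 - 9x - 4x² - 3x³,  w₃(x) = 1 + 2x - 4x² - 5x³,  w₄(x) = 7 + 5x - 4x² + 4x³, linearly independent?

Write each element as a coordinate vector in ℝ⁴ using {1, x, …, x³}.
The matrix [w₁|w₂|w₃|w₄] has determinant 0.
A zero determinant means the columns are linearly dependent.

linearly dependent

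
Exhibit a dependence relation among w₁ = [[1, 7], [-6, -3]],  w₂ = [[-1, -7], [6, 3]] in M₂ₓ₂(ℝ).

w₁ + w₂ = 0

Write each element as a vector in ℝ⁴ using {E₁₁, E₁₂, E₂₁, E₂₂}.
Solve the homogeneous system with w₁, w₂ as columns by row-reducing the coefficient matrix.
The free variable yields coefficients (1, 1) (any nonzero multiple also works).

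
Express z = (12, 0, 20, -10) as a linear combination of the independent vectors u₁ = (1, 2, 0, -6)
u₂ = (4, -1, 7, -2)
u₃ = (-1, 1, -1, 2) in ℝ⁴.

z = u₁ + 3u₂ + u₃

Solve the system with u₁, u₂, u₃ as columns and z as the right-hand side.
Row-reducing the augmented matrix gives the unique coefficients (c₁, c₂, c₃) = (1, 3, 1).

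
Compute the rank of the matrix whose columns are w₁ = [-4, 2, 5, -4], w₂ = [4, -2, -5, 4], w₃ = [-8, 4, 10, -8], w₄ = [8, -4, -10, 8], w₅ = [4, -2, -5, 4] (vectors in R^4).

Apply Gaussian elimination to the matrix whose rows are w₁, w₂, w₃, w₄, w₅.
There is 1 pivot column, so rank = 1.
(With 5 elements in a 4-dimensional space the rank is at most 4.)

rank 1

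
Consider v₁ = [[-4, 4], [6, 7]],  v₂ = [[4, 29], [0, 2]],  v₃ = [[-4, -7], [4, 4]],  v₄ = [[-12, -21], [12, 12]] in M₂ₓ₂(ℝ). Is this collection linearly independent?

Take coordinates with respect to the standard basis {E₁₁, E₁₂, E₂₁, E₂₂}.
Row-reduce the matrix whose columns are v₁, v₂, v₃, v₄.
The reduction yields 2 nonzero rows, so the rank is 2.
Since rank 2 < 4, the set is linearly dependent.

linearly dependent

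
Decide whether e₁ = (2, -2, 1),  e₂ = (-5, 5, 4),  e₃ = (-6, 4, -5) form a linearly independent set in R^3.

linearly independent

The matrix [e₁|e₂|e₃] has determinant 26.
A nonzero determinant means the columns are linearly independent.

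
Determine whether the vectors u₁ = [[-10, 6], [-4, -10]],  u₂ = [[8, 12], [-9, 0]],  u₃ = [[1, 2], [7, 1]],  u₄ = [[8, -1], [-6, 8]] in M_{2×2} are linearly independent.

Take coordinates with respect to the standard basis {E₁₁, E₁₂, E₂₁, E₂₂}.
Place the vectors as rows of a 4×4 matrix and reduce to echelon form.
The reduction yields 4 nonzero rows, so the rank is 4.
Since rank = 4 (the number of vectors), the set is linearly independent.

linearly independent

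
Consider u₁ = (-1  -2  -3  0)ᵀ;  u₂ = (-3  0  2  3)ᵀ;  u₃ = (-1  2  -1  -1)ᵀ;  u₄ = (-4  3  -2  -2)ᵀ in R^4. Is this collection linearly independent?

Place the vectors as rows of a 4×4 matrix and reduce to echelon form.
The reduction yields 4 nonzero rows, so the rank is 4.
Since rank = 4 (the number of vectors), the set is linearly independent.

linearly independent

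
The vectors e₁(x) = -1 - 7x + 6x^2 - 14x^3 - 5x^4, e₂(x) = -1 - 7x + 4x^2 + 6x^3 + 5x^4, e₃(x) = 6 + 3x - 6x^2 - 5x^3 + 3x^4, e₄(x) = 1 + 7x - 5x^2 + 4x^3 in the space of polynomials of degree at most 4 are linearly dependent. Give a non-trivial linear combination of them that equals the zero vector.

Pass to coordinate vectors relative to the basis {1, x, …, x^4}.
Solve the homogeneous system with e₁, e₂, e₃, e₄ as columns by row-reducing the coefficient matrix.
A generator of the null space is (1, 1, 0, 2).

e₁ + e₂ + 2e₄ = 0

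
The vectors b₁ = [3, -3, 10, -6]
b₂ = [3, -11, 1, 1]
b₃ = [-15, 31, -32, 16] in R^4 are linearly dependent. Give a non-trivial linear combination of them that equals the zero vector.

3b₁ + 2b₂ + b₃ = 0

Write the vectors as columns of a matrix and find a nonzero vector in its null space.
The free variable yields coefficients (3, 2, 1) (any nonzero multiple also works).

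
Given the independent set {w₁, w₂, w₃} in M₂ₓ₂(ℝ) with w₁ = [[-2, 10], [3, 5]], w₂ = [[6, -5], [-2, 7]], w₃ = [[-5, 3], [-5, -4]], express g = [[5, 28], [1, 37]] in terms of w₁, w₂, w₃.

g = 4w₁ + 3w₂ + w₃

Identify each element with its coordinate vector in ℝ⁴ via {E₁₁, E₁₂, E₂₁, E₂₂}.
Write g = c₁w₁ + … + c₃w₃ and equate components.
The system has the unique solution (c₁, c₂, c₃) = (4, 3, 1).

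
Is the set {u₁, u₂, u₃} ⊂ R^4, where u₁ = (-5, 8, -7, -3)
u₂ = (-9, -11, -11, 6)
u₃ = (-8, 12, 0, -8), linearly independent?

linearly independent

Place the vectors as rows of a 3×4 matrix and reduce to echelon form.
The reduction yields 3 nonzero rows, so the rank is 3.
Since rank = 3 (the number of vectors), the set is linearly independent.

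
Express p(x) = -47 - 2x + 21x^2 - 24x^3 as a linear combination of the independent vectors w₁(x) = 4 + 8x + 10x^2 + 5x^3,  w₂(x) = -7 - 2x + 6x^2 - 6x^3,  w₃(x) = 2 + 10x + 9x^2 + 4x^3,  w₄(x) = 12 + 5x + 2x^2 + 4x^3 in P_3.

p = -2w₁ + 3w₂ + 3w₃ - 2w₄

Identify each element with its coordinate vector in ℝ⁴ via {1, x, …, x^3}.
Since w₁, w₂, w₃, w₄ are independent, the coefficients expressing p are uniquely determined by a linear system.
Back-substitution yields (c₁, …, c₄) = (-2, 3, 3, -2).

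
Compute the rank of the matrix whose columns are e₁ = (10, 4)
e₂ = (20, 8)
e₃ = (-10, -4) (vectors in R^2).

Apply Gaussian elimination to the matrix whose rows are e₁, e₂, e₃.
The echelon form has 1 nonzero row, so the rank is 1.
(With 3 elements in a 2-dimensional space the rank is at most 2.)

1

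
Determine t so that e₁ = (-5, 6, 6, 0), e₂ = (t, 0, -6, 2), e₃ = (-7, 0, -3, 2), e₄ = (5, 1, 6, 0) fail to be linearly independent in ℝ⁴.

Place the vectors as rows of a 4×4 matrix; dependence ⇔ determinant zero.
Cofactor expansion gives det = 60*t + 630.
Setting this to zero gives t = -21/2.

t = -21/2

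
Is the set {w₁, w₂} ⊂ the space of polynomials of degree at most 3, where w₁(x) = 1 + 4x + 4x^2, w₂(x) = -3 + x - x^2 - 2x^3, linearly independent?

linearly independent

Write each element as a coordinate vector in ℝ⁴ using {1, x, …, x^3}.
Row-reduce the matrix whose columns are w₁, w₂.
The reduction yields 2 nonzero rows, so the rank is 2.
Since rank = 2 (the number of vectors), the set is linearly independent.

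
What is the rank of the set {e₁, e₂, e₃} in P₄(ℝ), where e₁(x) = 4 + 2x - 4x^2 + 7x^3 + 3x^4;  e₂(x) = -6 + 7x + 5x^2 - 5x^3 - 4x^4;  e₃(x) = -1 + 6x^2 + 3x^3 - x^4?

Represent each element by its coordinate vector in ℝ⁵.
Row-reduce the 3×5 matrix with these as rows.
Exactly 3 pivots survive; hence the rank is 3.

rank 3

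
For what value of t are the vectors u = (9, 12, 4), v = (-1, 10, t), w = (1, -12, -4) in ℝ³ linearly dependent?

t = 10/3

The vectors are dependent exactly when the determinant of the matrix with rows u, v, w vanishes.
Cofactor expansion gives det = 120*t - 400.
Setting this to zero gives t = 10/3.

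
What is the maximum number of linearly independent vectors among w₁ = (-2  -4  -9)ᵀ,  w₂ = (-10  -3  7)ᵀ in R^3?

2

Form the matrix with w₁, w₂ as columns and reduce.
Exactly 2 pivots survive; hence the rank is 2.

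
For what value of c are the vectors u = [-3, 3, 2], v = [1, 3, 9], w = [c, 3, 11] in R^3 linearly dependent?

c = 15/7

The set is linearly dependent precisely when det[u; v; w] = 0.
Expanding, det = 21*c - 45.
Setting this to zero gives c = 15/7.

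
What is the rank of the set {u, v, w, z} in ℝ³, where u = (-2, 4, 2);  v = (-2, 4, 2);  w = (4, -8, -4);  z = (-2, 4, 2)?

Form the matrix with u, v, w, z as columns and reduce.
The echelon form has 1 nonzero row, so the rank is 1.
(With 4 elements in a 3-dimensional space the rank is at most 3.)

rank 1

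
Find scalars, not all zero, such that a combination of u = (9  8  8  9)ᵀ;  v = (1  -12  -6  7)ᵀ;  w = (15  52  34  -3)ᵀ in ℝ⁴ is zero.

2u - 3v - w = 0

Solve the homogeneous system with u, v, w as columns by row-reducing the coefficient matrix.
A generator of the null space is (2, -3, -1).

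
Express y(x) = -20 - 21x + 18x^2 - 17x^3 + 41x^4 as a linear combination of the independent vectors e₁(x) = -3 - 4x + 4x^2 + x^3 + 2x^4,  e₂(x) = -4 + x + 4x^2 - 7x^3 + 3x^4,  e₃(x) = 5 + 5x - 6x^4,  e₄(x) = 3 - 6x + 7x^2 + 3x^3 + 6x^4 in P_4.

Take coordinate vectors relative to {1, x, …, x^4}.
Since e₁, e₂, e₃, e₄ are independent, the coefficients expressing y are uniquely determined by a linear system.
Back-substitution yields (α₁, …, α₄) = (-2, 3, -4, 2).

y = -2e₁ + 3e₂ - 4e₃ + 2e₄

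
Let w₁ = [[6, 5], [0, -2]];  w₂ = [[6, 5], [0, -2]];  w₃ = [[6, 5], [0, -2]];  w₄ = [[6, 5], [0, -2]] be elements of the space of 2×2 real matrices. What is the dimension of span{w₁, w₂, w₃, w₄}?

dim = 1

Pass to coordinate vectors with respect to the basis {E₁₁, E₁₂, E₂₁, E₂₂}.
Put the 4×4 matrix [w₁|w₂|w₃|w₄] into echelon form.
Exactly 1 pivot survives; hence the rank is 1.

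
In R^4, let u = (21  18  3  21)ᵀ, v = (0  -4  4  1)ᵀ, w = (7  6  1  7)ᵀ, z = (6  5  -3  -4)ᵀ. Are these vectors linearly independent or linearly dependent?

linearly dependent

One vector is a scalar multiple of another, so the set is dependent.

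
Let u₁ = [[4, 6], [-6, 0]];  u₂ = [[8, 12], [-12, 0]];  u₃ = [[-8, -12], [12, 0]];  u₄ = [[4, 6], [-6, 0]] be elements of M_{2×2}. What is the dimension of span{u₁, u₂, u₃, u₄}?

dim = 1

Use coordinates relative to {E₁₁, E₁₂, E₂₁, E₂₂}.
Put the 4×4 matrix [u₁|u₂|u₃|u₄] into echelon form.
Exactly 1 pivot survives; hence the rank is 1.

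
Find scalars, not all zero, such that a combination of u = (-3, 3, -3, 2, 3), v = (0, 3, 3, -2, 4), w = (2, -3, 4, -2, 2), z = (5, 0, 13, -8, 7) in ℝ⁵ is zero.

Solve the homogeneous system with u, v, w, z as columns by row-reducing the coefficient matrix.
The free variable yields coefficients (1, -2, -1, 1) (any nonzero multiple also works).

u - 2v - w + z = 0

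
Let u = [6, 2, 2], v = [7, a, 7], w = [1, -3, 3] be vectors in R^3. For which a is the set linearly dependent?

a = -7/2

Dependence holds iff the 3×3 matrix [u v w] is singular.
Expanding, det = 16*a + 56.
Setting this to zero gives a = -7/2.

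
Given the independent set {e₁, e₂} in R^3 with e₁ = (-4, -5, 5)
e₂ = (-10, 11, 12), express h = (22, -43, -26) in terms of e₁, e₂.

h = 2e₁ - 3e₂

Since e₁, e₂ are independent, the coefficients expressing h are uniquely determined by a linear system.
Back-substitution yields (c₁, c₂) = (2, -3).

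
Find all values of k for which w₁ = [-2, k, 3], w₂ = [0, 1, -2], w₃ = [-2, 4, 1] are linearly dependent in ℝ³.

k = 3

The vectors are dependent exactly when the determinant of the matrix with rows w₁, w₂, w₃ vanishes.
The determinant works out to 4*k - 12.
Solving 4*k - 12 = 0 yields k = 3.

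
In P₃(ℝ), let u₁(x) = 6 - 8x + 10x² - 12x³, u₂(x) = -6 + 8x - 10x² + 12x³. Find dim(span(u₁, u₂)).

dim = 1

Use coordinates relative to {1, x, …, x³}.
Put the 4×2 matrix [u₁|u₂] into echelon form.
The echelon form has 1 nonzero row, so the rank is 1.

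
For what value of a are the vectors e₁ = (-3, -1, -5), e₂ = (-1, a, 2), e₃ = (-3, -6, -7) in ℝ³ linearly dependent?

a = 53/6

Place the vectors as rows of a 3×3 matrix; dependence ⇔ determinant zero.
Expanding, det = 6*a - 53.
Setting this to zero gives a = 53/6.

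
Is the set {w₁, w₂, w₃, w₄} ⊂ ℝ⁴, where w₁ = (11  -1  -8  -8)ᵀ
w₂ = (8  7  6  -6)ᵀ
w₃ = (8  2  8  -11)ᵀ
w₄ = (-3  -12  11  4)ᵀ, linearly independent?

linearly independent

The matrix [w₁|w₂|w₃|w₄] has determinant 13255.
A nonzero determinant means the columns are linearly independent.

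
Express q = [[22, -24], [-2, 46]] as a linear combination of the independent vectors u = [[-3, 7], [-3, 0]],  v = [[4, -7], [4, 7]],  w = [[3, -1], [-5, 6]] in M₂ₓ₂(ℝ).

q = u + 4v + 3w

Work in coordinates with respect to the standard basis {E₁₁, E₁₂, E₂₁, E₂₂}.
Since u, v, w are independent, the coefficients expressing q are uniquely determined by a linear system.
The system has the unique solution (α₁, α₂, α₃) = (1, 4, 3).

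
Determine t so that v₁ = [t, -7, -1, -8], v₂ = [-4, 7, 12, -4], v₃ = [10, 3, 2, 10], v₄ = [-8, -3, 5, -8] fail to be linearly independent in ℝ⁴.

The vectors are dependent exactly when the determinant of the matrix with rows v₁, v₂, v₃, v₄ vanishes.
The determinant works out to -618*t - 4944.
This vanishes exactly when t = -8.

t = -8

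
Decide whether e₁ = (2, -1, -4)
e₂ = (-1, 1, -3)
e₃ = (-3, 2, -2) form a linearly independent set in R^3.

Row-reduce the matrix whose columns are e₁, e₂, e₃.
The reduction yields 3 nonzero rows, so the rank is 3.
Since rank = 3 (the number of vectors), the set is linearly independent.

linearly independent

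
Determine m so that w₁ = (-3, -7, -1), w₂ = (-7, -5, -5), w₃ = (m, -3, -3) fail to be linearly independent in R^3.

m = -21/5

The vectors are dependent exactly when the determinant of the matrix with rows w₁, w₂, w₃ vanishes.
The determinant works out to 30*m + 126.
Solving 30*m + 126 = 0 yields m = -21/5.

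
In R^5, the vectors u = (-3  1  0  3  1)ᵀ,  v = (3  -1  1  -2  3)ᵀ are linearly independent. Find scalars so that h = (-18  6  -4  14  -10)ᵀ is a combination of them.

h = 2u - 4v

Write h = c₁u + c₂v and equate components.
Row-reducing the augmented matrix gives the unique coefficients (c₁, c₂) = (2, -4).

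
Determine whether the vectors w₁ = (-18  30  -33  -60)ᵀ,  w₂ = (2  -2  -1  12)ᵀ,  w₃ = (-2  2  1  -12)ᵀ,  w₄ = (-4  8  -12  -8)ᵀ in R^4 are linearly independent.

linearly dependent

Place the vectors as rows of a 4×4 matrix and reduce to echelon form.
The reduction yields 2 nonzero rows, so the rank is 2.
Since rank 2 < 4, the set is linearly dependent.
Indeed w₂ + w₃ = 0.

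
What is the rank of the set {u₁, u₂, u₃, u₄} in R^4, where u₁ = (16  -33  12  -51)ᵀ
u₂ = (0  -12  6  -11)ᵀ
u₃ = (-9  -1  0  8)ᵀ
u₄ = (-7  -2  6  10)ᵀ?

3

Apply Gaussian elimination to the matrix whose rows are u₁, u₂, u₃, u₄.
Reduction leaves 3 leading entries, giving rank 3.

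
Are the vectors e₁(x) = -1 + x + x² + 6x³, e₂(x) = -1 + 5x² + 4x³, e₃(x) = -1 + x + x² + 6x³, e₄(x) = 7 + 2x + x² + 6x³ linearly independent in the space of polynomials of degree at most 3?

Write each element as a coordinate vector in ℝ⁴ using {1, x, …, x³}.
Two of the vectors are equal, giving an immediate dependence.

linearly dependent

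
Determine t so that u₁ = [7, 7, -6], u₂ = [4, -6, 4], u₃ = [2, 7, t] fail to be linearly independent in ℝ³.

The set is linearly dependent precisely when det[u₁; u₂; u₃] = 0.
Cofactor expansion gives det = -70*t - 380.
Setting this to zero gives t = -38/7.

t = -38/7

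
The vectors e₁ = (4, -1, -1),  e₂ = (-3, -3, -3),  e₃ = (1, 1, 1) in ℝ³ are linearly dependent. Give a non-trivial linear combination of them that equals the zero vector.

Set up α₁e₁ + … + α₃e₃ = 0 and solve the homogeneous system.
One solution (up to scaling) is (0, 1, 3).

e₂ + 3e₃ = 0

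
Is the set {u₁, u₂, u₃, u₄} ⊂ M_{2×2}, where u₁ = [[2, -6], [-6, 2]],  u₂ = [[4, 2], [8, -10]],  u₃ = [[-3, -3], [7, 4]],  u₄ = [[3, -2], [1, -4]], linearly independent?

linearly dependent

Write each element as a coordinate vector in ℝ⁴ using {E₁₁, E₁₂, E₂₁, E₂₂}.
Place the vectors as rows of a 4×4 matrix and reduce to echelon form.
The reduction yields 3 nonzero rows, so the rank is 3.
Since rank 3 < 4, the set is linearly dependent.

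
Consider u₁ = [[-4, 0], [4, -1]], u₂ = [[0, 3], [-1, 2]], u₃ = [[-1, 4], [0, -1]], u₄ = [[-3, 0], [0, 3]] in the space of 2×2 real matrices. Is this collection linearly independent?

linearly independent

Write each element as a coordinate vector in ℝ⁴ using {E₁₁, E₁₂, E₂₁, E₂₂}.
Form the 4×4 matrix with these as columns; its determinant is 108.
A nonzero determinant means the columns are linearly independent.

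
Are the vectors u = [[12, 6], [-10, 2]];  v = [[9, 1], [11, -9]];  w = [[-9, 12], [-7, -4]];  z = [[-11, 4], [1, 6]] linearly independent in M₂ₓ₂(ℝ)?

linearly independent

Write each element as a coordinate vector in ℝ⁴ using {E₁₁, E₁₂, E₂₁, E₂₂}.
The matrix [u|v|w|z] has determinant -28716.
A nonzero determinant means the columns are linearly independent.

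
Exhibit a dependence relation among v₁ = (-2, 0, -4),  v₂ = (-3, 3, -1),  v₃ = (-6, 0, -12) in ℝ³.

Write the vectors as columns of a matrix and find a nonzero vector in its null space.
The free variable yields coefficients (3, 0, -1) (any nonzero multiple also works).

3v₁ - v₃ = 0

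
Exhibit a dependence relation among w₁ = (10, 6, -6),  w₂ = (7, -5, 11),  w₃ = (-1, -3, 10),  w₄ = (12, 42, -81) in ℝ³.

Write the vectors as columns of a matrix and find a nonzero vector in its null space.
The free variable yields coefficients (3, -3, -3, -1) (any nonzero multiple also works).

3w₁ - 3w₂ - 3w₃ - w₄ = 0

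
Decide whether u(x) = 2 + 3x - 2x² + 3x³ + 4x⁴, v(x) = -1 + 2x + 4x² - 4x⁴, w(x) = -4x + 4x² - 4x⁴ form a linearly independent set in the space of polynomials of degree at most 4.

linearly independent

Take coordinates with respect to the standard basis {1, x, …, x⁴}.
Row-reduce the matrix whose columns are u, v, w.
The reduction yields 3 nonzero rows, so the rank is 3.
Since rank = 3 (the number of vectors), the set is linearly independent.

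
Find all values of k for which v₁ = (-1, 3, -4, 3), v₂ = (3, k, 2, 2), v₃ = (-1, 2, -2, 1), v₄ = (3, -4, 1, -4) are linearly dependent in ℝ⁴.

k = -47/12

Dependence holds iff the 4×4 matrix [v₁ v₂ v₃ v₄] is singular.
Cofactor expansion gives det = 12*k + 47.
Solving 12*k + 47 = 0 yields k = -47/12.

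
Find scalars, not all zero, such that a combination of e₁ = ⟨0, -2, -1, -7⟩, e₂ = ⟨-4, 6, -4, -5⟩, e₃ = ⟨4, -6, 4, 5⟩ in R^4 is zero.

e₂ + e₃ = 0

Set up α₁e₁ + … + α₃e₃ = 0 and solve the homogeneous system.
A generator of the null space is (0, 1, 1).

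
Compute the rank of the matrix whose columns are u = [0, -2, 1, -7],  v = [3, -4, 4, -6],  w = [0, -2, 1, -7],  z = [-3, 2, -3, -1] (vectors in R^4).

Put the 4×4 matrix [u|v|w|z] into echelon form.
The echelon form has 2 nonzero rows, so the rank is 2.

2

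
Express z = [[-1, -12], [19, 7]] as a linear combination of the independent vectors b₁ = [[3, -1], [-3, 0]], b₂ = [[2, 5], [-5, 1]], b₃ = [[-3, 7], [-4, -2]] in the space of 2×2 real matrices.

z = -4b₁ + b₂ - 3b₃

Work in coordinates with respect to the standard basis {E₁₁, E₁₂, E₂₁, E₂₂}.
Solve the system with b₁, b₂, b₃ as columns and z as the right-hand side.
Back-substitution yields (c₁, c₂, c₃) = (-4, 1, -3).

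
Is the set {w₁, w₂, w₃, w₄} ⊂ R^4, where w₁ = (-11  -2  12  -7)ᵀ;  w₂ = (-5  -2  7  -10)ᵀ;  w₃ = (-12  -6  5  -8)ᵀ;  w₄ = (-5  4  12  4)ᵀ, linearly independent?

linearly dependent

Row-reduce the matrix whose columns are w₁, w₂, w₃, w₄.
The reduction yields 3 nonzero rows, so the rank is 3.
Since rank 3 < 4, the set is linearly dependent.
Indeed 2w₁ - w₂ - w₃ - w₄ = 0.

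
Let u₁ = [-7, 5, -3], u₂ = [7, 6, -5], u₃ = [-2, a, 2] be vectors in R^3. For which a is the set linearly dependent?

a = -5/2

The set is linearly dependent precisely when det[u₁; u₂; u₃] = 0.
The determinant works out to -56*a - 140.
Solving -56*a - 140 = 0 yields a = -5/2.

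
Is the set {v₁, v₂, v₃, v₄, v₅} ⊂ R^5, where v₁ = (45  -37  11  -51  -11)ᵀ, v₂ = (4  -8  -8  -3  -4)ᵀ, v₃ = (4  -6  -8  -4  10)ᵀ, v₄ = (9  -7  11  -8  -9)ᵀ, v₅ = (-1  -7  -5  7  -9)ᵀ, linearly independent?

Place the vectors as rows of a 5×5 matrix and reduce to echelon form.
The reduction yields 4 nonzero rows, so the rank is 4.
Since rank 4 < 5, the set is linearly dependent.
Indeed v₁ - 3v₂ - v₃ - 3v₄ + 2v₅ = 0.

linearly dependent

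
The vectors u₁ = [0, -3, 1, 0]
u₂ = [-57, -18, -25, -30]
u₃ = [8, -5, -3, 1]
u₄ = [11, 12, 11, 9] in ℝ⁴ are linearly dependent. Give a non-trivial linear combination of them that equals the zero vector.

u₁ + u₂ + 3u₃ + 3u₄ = 0

Write the vectors as columns of a matrix and find a nonzero vector in its null space.
A generator of the null space is (1, 1, 3, 3).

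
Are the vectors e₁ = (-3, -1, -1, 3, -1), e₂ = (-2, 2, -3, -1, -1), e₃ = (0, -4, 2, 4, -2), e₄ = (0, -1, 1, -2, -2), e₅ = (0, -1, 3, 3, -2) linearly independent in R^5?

linearly independent

Place the vectors as rows of a 5×5 matrix and reduce to echelon form.
The reduction yields 5 nonzero rows, so the rank is 5.
Since rank = 5 (the number of vectors), the set is linearly independent.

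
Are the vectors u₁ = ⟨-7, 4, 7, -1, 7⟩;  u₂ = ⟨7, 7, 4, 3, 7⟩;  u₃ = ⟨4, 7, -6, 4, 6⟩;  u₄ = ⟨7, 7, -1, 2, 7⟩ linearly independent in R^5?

linearly independent

Place the vectors as rows of a 4×5 matrix and reduce to echelon form.
The reduction yields 4 nonzero rows, so the rank is 4.
Since rank = 4 (the number of vectors), the set is linearly independent.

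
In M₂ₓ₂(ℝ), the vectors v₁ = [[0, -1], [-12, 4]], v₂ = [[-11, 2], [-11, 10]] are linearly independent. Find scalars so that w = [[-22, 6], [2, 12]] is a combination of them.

Identify each element with its coordinate vector in ℝ⁴ via {E₁₁, E₁₂, E₂₁, E₂₂}.
Since v₁, v₂ are independent, the coefficients expressing w are uniquely determined by a linear system.
The system has the unique solution (a₁, a₂) = (-2, 2).

w = -2v₁ + 2v₂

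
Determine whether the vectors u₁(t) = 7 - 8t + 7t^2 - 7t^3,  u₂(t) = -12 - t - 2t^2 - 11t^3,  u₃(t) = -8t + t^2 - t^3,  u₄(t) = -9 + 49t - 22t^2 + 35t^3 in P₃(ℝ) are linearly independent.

linearly dependent

Take coordinates with respect to the standard basis {1, t, …, t^3}.
The matrix [u₁|u₂|u₃|u₄] has determinant 0.
A zero determinant means the columns are linearly dependent.
Indeed 3u₁ + u₂ + 3u₃ + u₄ = 0.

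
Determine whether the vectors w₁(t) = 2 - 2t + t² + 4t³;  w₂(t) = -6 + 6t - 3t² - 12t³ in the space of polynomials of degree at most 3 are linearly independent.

linearly dependent

Take coordinates with respect to the standard basis {1, t, …, t³}.
Row-reduce the matrix whose columns are w₁, w₂.
The reduction yields 1 nonzero row, so the rank is 1.
Since rank 1 < 2, the set is linearly dependent.
Indeed 3w₁ + w₂ = 0.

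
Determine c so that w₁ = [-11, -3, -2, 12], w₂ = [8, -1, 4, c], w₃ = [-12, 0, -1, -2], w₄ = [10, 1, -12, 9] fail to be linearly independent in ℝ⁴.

Place the vectors as rows of a 4×4 matrix; dependence ⇔ determinant zero.
Expanding, det = 475*c - 1235.
Setting this to zero gives c = 13/5.

c = 13/5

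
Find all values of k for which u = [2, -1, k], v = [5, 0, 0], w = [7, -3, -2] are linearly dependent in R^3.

Dependence holds iff the 3×3 matrix [u v w] is singular.
Cofactor expansion gives det = -15*k - 10.
This vanishes exactly when k = -2/3.

k = -2/3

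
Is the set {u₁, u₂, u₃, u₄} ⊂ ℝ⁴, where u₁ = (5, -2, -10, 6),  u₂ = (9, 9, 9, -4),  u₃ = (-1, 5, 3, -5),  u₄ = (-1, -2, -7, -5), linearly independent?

linearly independent

Row-reduce the matrix whose columns are u₁, u₂, u₃, u₄.
The reduction yields 4 nonzero rows, so the rank is 4.
Since rank = 4 (the number of vectors), the set is linearly independent.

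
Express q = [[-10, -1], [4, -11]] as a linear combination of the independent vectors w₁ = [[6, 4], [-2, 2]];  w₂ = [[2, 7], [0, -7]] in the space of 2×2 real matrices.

q = -2w₁ + w₂

Work in coordinates with respect to the standard basis {E₁₁, E₁₂, E₂₁, E₂₂}.
Set up the augmented matrix [w₁ | w₂ | q] and row-reduce.
Back-substitution yields (α₁, α₂) = (-2, 1).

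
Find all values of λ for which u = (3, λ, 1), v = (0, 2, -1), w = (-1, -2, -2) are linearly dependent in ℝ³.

The set is linearly dependent precisely when det[u; v; w] = 0.
Expanding, det = λ - 16.
This vanishes exactly when λ = 16.

λ = 16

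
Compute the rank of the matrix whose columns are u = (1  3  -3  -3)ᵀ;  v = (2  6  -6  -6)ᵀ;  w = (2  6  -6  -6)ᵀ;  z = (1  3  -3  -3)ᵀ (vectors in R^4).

rank 1

Put the 4×4 matrix [u|v|w|z] into echelon form.
There is 1 pivot column, so rank = 1.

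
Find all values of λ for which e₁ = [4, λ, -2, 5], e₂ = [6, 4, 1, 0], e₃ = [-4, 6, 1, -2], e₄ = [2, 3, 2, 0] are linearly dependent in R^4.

The vectors are dependent exactly when the determinant of the matrix with rows e₁, e₂, e₃, e₄ vanishes.
Expanding, det = -20*λ - 350.
Solving -20*λ - 350 = 0 yields λ = -35/2.

λ = -35/2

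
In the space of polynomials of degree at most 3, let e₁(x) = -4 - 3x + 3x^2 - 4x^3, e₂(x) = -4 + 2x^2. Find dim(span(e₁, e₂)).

Represent each element by its coordinate vector in ℝ⁴.
Row-reduce the 2×4 matrix with these as rows.
Exactly 2 pivots survive; hence the rank is 2.

2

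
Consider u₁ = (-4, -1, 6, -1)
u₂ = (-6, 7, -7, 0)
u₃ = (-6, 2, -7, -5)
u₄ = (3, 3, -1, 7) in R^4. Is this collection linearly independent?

linearly independent

The matrix [u₁|u₂|u₃|u₄] has determinant 790.
A nonzero determinant means the columns are linearly independent.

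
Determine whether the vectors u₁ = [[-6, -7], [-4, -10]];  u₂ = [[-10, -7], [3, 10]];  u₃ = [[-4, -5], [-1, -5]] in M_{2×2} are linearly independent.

Write each element as a coordinate vector in ℝ⁴ using {E₁₁, E₁₂, E₂₁, E₂₂}.
Row-reduce the matrix whose columns are u₁, u₂, u₃.
The reduction yields 3 nonzero rows, so the rank is 3.
Since rank = 3 (the number of vectors), the set is linearly independent.

linearly independent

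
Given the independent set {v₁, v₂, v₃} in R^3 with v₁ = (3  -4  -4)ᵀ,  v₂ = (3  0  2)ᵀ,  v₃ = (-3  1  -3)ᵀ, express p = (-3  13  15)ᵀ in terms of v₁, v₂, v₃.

p = -3v₁ + 3v₂ + v₃

Write p = α₁v₁ + … + α₃v₃ and equate components.
Row-reducing the augmented matrix gives the unique coefficients (α₁, α₂, α₃) = (-3, 3, 1).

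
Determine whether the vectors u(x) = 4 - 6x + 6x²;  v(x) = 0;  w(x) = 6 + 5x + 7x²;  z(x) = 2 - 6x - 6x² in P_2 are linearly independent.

Take coordinates with respect to the standard basis {1, x, x²}.
There are 4 vectors in a 3-dimensional space, so they cannot be linearly independent.

linearly dependent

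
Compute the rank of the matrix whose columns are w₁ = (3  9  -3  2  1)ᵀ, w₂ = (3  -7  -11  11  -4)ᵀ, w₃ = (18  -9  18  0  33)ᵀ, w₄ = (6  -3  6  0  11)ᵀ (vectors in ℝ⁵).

rank 3

Row-reduce the 4×5 matrix with these as rows.
Reduction leaves 3 leading entries, giving rank 3.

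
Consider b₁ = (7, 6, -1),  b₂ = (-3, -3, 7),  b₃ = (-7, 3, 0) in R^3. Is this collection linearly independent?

Place the vectors as rows of a 3×3 matrix and reduce to echelon form.
The reduction yields 3 nonzero rows, so the rank is 3.
Since rank = 3 (the number of vectors), the set is linearly independent.

linearly independent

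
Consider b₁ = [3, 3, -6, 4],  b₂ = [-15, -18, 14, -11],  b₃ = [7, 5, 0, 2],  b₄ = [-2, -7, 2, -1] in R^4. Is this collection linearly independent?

linearly dependent

Form the 4×4 matrix with these as columns; its determinant is 0.
A zero determinant means the columns are linearly dependent.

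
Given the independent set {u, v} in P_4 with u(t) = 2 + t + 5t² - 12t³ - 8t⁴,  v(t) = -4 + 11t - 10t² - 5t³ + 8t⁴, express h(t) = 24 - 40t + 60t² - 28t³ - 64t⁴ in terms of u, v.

Work in coordinates with respect to the standard basis {1, t, …, t⁴}.
Since u, v are independent, the coefficients expressing h are uniquely determined by a linear system.
Back-substitution yields (a₁, a₂) = (4, -4).

h = 4u - 4v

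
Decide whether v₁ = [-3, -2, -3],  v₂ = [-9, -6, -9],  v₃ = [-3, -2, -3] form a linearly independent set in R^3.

The matrix [v₁|v₂|v₃] has determinant 0.
A zero determinant means the columns are linearly dependent.

linearly dependent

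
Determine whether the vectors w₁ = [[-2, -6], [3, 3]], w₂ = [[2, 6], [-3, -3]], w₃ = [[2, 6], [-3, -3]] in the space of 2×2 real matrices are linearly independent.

linearly dependent

Write each element as a coordinate vector in ℝ⁴ using {E₁₁, E₁₂, E₂₁, E₂₂}.
Two of the vectors are equal, giving an immediate dependence.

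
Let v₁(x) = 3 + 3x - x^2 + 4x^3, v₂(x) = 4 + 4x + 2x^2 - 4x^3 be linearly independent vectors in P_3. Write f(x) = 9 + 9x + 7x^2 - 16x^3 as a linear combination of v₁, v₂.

Identify each element with its coordinate vector in ℝ⁴ via {1, x, …, x^3}.
Set up the augmented matrix [v₁ | v₂ | f] and row-reduce.
Row-reducing the augmented matrix gives the unique coefficients (c₁, c₂) = (-1, 3).

f = -v₁ + 3v₂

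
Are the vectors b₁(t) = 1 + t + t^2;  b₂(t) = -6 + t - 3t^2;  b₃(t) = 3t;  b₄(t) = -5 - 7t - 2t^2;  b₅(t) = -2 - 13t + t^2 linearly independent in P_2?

linearly dependent

Write each element as a coordinate vector in ℝ³ using {1, t, t^2}.
There are 5 vectors in a 3-dimensional space, so they cannot be linearly independent.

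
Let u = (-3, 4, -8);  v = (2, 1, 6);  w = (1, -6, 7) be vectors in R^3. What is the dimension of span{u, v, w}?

dim = 3

Put the 3×3 matrix [u|v|w] into echelon form.
Exactly 3 pivots survive; hence the rank is 3.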